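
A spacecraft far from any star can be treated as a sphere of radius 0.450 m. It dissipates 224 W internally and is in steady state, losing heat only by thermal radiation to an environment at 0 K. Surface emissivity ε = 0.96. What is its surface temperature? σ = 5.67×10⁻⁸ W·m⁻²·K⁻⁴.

T ≈ 201 K

Steady state: internal power = radiated power, P = εσA T⁴.
Radiating area A = 4πr² = 2.545 m².
T⁴ = P/(εσA) = 224/(0.96·5.67×10⁻⁸·2.545) = 1.617×10⁹ K⁴.
T = (1.617×10⁹)^(1/4).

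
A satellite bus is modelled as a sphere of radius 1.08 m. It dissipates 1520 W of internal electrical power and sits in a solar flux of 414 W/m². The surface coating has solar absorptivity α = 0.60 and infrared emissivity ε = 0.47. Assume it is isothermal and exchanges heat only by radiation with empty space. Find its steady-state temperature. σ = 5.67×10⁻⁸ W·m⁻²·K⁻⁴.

At steady state, absorbed solar power + internal power = radiated power.
Absorbed: α·S·A_cross = 0.60·414·3.664 = 910.2 W (cross-section πr²).
Total input = 910.2 + 1520 = 2430 W.
Radiated: εσ·A_surf·T⁴ with A_surf = 4πr² = 14.66 m².
T⁴ = 2430/(0.47·5.67×10⁻⁸·14.66) = 6.222×10⁹ K⁴.

T ≈ 281 K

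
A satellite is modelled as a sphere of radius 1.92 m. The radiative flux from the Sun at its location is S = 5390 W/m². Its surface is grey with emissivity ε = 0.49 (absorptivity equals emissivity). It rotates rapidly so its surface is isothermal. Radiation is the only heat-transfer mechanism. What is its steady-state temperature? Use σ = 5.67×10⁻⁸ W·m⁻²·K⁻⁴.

T ≈ 393 K

At equilibrium, absorbed power = emitted power.
Absorbing cross-section = πr² = 11.58 m²; emitting surface = 4πr² = 46.32 m² (ratio 4).
εS·A_cross = εσ·A_surf·T⁴  ⇒  T⁴ = S/(4σ)   (ε cancels).
T⁴ = 5390/(4·5.67×10⁻⁸) = 2.377×10¹⁰ K⁴.
T = (2.377×10¹⁰)^(1/4).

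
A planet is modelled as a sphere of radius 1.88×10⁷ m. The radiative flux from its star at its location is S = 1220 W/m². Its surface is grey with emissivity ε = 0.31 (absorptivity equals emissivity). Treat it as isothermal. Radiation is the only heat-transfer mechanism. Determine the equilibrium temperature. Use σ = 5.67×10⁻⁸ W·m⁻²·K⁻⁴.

At equilibrium, absorbed power = emitted power.
Absorbing cross-section = πr² = 1.110×10¹⁵ m²; emitting surface = 4πr² = 4.441×10¹⁵ m² (ratio 4).
εS·A_cross = εσ·A_surf·T⁴  ⇒  T⁴ = S/(4σ)   (ε cancels).
T⁴ = 1220/(4·5.67×10⁻⁸) = 5.379×10⁹ K⁴.
T = (5.379×10⁹)^(1/4).

T ≈ 271 K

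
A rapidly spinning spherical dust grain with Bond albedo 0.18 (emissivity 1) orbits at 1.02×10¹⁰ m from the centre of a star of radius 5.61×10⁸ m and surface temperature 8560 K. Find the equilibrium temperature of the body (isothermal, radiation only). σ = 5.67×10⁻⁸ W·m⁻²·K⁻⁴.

T ≈ 1350 K

The star's surface emits σT_*⁴; at distance d the flux is S = σT_*⁴(R_*/d)².
S = 5.67×10⁻⁸·(8560)⁴·(5.61×10⁸/1.02×10¹⁰)² = 9.209×10⁵ W/m².
For an isothermal sphere T⁴ = (1−a)S/(4σ) = 3.329×10¹² K⁴.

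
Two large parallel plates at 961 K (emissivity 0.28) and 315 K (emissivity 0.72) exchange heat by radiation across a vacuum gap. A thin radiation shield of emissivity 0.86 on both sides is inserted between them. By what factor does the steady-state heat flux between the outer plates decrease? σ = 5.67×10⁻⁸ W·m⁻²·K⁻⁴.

Without shield: q₀ = σΔ(T⁴)/(1/ε₁+1/ε₂−1) with denominator 3.960.
With shield the two gaps are in series; the resistances add: (1/ε₁+1/ε_s−1)+(1/ε_s+1/ε₂−1) = 3.734+1.552 = 5.286.
Heat-flux ratio q₀/q = 5.286/3.960.

factor ≈ 1.33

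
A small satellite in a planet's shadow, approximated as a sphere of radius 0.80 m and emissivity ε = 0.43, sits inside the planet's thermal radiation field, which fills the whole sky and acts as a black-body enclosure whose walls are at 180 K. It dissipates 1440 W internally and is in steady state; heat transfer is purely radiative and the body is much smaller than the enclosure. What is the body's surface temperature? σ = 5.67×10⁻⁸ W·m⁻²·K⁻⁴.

For a small grey body in a large enclosure, net radiated power = εσA(T⁴ − T_w⁴).
Steady state: P = εσA(T⁴ − T_w⁴) with A = 4πr² = 8.042 m².
T⁴ = P/(εσA) + T_w⁴ = 1440/(0.43·5.67×10⁻⁸·8.042) + (180)⁴
    = 7.344×10⁹ + 1.050×10⁹ = 8.394×10⁹ K⁴.

T ≈ 303 K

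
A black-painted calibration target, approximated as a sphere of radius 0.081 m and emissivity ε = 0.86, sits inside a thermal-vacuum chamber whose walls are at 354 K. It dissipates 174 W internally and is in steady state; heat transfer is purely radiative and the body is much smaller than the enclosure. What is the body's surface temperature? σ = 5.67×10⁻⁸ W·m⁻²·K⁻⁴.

T ≈ 493 K

For a small grey body in a large enclosure, net radiated power = εσA(T⁴ − T_w⁴).
Steady state: P = εσA(T⁴ − T_w⁴) with A = 4πr² = 0.08245 m².
T⁴ = P/(εσA) + T_w⁴ = 174/(0.86·5.67×10⁻⁸·0.08245) + (354)⁴
    = 4.328×10¹⁰ + 1.570×10¹⁰ = 5.898×10¹⁰ K⁴.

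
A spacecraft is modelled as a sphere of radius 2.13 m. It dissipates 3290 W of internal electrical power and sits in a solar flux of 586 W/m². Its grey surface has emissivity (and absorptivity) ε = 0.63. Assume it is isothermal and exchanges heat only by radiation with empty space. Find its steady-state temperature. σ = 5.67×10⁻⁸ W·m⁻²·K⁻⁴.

T ≈ 255 K

At steady state, absorbed solar power + internal power = radiated power.
Absorbed: α·S·A_cross = 0.63·586·14.25 = 5262 W (cross-section πr²).
Total input = 5262 + 3290 = 8552 W.
Radiated: εσ·A_surf·T⁴ with A_surf = 4πr² = 57.01 m².
T⁴ = 8552/(0.63·5.67×10⁻⁸·57.01) = 4.199×10⁹ K⁴.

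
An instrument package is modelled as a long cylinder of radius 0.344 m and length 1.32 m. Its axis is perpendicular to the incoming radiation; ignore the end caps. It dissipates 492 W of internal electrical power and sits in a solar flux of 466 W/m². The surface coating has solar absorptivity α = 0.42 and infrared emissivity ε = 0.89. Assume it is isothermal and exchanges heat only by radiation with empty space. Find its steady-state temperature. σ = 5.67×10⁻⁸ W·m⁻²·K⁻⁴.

T ≈ 261 K

At steady state, absorbed solar power + internal power = radiated power.
Absorbed: α·S·A_cross = 0.42·466·0.9082 = 177.7 W (cross-section 2rL).
Total input = 177.7 + 492 = 669.7 W.
Radiated: εσ·A_surf·T⁴ with A_surf = 2πrL = 2.853 m².
T⁴ = 669.7/(0.89·5.67×10⁻⁸·2.853) = 4.652×10⁹ K⁴.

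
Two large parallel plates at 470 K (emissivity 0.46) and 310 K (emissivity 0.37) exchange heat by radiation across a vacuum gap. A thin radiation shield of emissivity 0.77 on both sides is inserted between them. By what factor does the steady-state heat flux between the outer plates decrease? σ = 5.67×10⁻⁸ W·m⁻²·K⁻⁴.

factor ≈ 1.41

Without shield: q₀ = σΔ(T⁴)/(1/ε₁+1/ε₂−1) with denominator 3.877.
With shield the two gaps are in series; the resistances add: (1/ε₁+1/ε_s−1)+(1/ε_s+1/ε₂−1) = 2.473+3.001 = 5.474.
Heat-flux ratio q₀/q = 5.474/3.877.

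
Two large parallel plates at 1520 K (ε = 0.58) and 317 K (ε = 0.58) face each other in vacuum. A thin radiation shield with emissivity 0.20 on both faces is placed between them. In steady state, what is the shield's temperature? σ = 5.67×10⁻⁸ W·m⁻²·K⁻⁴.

T_s ≈ 1280 K

In steady state the net flux on the hot side equals that on the cold side.
σ(T₁⁴−T_s⁴)/D₁ = σ(T_s⁴−T₂⁴)/D₂, with D₁ = 1/ε₁+1/ε_s−1 = 5.724, D₂ = 1/ε_s+1/ε₂−1 = 5.724.
Solve for T_s⁴: T_s⁴ = (D₂·T₁⁴ + D₁·T₂⁴)/(D₁+D₂) = 2.674×10¹² K⁴.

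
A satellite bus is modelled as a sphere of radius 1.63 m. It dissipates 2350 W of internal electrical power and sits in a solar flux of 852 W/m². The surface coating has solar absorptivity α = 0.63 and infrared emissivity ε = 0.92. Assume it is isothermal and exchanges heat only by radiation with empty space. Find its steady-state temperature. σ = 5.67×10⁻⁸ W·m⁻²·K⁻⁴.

At steady state, absorbed solar power + internal power = radiated power.
Absorbed: α·S·A_cross = 0.63·852·8.347 = 4480 W (cross-section πr²).
Total input = 4480 + 2350 = 6830 W.
Radiated: εσ·A_surf·T⁴ with A_surf = 4πr² = 33.39 m².
T⁴ = 6830/(0.92·5.67×10⁻⁸·33.39) = 3.922×10⁹ K⁴.

T ≈ 250 K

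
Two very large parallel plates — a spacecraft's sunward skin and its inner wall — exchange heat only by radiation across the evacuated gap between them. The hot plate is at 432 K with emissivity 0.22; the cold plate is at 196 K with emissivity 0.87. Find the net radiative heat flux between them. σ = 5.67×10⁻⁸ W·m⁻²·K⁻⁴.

For two infinite grey parallel plates, q = σ(T₁⁴ − T₂⁴)/(1/ε₁ + 1/ε₂ − 1).
T₁⁴ − T₂⁴ = 3.483×10¹⁰ − 1.476×10⁹ = 3.335×10¹⁰ K⁴.
1/ε₁ + 1/ε₂ − 1 = 4.545 + 1.149 − 1 = 4.695.
q = 5.67×10⁻⁸ × 3.335×10¹⁰ / 4.695.

q ≈ 403 W/m²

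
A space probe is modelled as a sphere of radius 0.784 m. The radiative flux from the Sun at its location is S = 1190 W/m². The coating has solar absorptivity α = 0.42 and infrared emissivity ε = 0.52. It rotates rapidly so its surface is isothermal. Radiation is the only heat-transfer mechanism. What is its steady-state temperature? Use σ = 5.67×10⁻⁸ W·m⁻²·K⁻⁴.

T ≈ 255 K

At equilibrium, absorbed power = emitted power.
Absorbing cross-section = πr² = 1.931 m²; emitting surface = 4πr² = 7.724 m² (ratio 4).
αS·A_cross = εσ·A_surf·T⁴  ⇒  T⁴ = αS/(ε·4σ).
T⁴ = 0.420·1190/(0.52·4·5.67×10⁻⁸) = 4.238×10⁹ K⁴.
T = (4.238×10⁹)^(1/4).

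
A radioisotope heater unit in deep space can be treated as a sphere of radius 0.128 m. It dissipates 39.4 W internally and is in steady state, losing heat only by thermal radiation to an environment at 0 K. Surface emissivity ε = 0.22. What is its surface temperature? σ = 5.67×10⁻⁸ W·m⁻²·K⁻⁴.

T ≈ 352 K

Steady state: internal power = radiated power, P = εσA T⁴.
Radiating area A = 4πr² = 0.2059 m².
T⁴ = P/(εσA) = 39.4/(0.22·5.67×10⁻⁸·0.2059) = 1.534×10¹⁰ K⁴.
T = (1.534×10¹⁰)^(1/4).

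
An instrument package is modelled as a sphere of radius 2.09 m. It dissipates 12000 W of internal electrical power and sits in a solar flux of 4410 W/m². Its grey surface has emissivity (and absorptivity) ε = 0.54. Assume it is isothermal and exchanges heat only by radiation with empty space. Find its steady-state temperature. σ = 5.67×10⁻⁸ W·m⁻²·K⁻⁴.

T ≈ 404 K

At steady state, absorbed solar power + internal power = radiated power.
Absorbed: α·S·A_cross = 0.54·4410·13.72 = 32680 W (cross-section πr²).
Total input = 32680 + 12000 = 44680 W.
Radiated: εσ·A_surf·T⁴ with A_surf = 4πr² = 54.89 m².
T⁴ = 44680/(0.54·5.67×10⁻⁸·54.89) = 2.658×10¹⁰ K⁴.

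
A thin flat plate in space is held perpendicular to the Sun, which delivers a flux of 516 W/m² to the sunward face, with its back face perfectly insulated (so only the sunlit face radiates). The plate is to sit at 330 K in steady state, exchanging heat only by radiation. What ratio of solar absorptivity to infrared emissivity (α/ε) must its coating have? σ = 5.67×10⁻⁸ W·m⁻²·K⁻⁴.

Balance: αS·A = εσ·1A·T⁴ ⇒ α/ε = σT⁴/S.
α/ε = 5.67×10⁻⁸·(330)⁴/516 = 5.67×10⁻⁸·1.186×10¹⁰/516.

α/ε ≈ 1.30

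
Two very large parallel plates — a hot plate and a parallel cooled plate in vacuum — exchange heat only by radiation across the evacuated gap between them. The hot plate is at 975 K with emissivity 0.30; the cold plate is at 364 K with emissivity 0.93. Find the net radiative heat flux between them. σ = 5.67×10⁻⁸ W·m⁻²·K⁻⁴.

q ≈ 14700 W/m²

For two infinite grey parallel plates, q = σ(T₁⁴ − T₂⁴)/(1/ε₁ + 1/ε₂ − 1).
T₁⁴ − T₂⁴ = 9.037×10¹¹ − 1.756×10¹⁰ = 8.861×10¹¹ K⁴.
1/ε₁ + 1/ε₂ − 1 = 3.333 + 1.075 − 1 = 3.409.
q = 5.67×10⁻⁸ × 8.861×10¹¹ / 3.409.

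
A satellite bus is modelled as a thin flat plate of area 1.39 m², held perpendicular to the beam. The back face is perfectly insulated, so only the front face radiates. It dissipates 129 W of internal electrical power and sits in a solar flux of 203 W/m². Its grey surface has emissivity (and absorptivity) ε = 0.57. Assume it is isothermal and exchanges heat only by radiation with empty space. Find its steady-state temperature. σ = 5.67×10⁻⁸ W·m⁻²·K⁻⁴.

At steady state, absorbed solar power + internal power = radiated power.
Absorbed: α·S·A_cross = 0.57·203·1.390 = 160.8 W (cross-section A).
Total input = 160.8 + 129 = 289.8 W.
Radiated: εσ·A_surf·T⁴ with A_surf = A = 1.390 m².
T⁴ = 289.8/(0.57·5.67×10⁻⁸·1.390) = 6.452×10⁹ K⁴.

T ≈ 283 K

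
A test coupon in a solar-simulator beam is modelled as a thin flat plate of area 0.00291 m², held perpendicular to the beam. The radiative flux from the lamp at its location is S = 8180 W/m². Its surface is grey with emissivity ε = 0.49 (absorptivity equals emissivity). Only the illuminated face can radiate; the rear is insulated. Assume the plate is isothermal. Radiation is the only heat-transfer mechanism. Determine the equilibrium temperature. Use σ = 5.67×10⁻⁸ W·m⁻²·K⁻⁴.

At equilibrium, absorbed power = emitted power.
Absorbing cross-section = A = 0.002910 m²; emitting surface = A = 0.002910 m² (ratio 1).
εS·A_cross = εσ·A_surf·T⁴  ⇒  T⁴ = S/(1σ)   (ε cancels).
T⁴ = 8180/(1·5.67×10⁻⁸) = 1.443×10¹¹ K⁴.
T = (1.443×10¹¹)^(1/4).

T ≈ 616 K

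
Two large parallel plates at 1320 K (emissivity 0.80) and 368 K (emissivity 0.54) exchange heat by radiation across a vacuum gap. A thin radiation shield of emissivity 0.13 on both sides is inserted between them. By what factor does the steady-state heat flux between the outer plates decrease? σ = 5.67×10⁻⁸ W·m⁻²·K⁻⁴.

factor ≈ 7.84

Without shield: q₀ = σΔ(T⁴)/(1/ε₁+1/ε₂−1) with denominator 2.102.
With shield the two gaps are in series; the resistances add: (1/ε₁+1/ε_s−1)+(1/ε_s+1/ε₂−1) = 7.942+8.544 = 16.49.
Heat-flux ratio q₀/q = 16.49/2.102.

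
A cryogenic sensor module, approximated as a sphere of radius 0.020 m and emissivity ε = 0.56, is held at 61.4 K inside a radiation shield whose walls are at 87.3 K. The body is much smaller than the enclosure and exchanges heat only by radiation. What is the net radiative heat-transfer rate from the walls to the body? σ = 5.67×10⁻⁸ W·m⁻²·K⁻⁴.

P_net ≈ 0.00700 W

For a small grey body in a large enclosure: P_net = εσA(T_body⁴ − T_wall⁴).
A = 4πr² = 0.005027 m²; T_body⁴ − T_wall⁴ = 1.421×10⁷ − 5.808×10⁷ = -4.387×10⁷ K⁴.
|P_net| = 0.56·5.67×10⁻⁸·0.005027·4.387×10⁷.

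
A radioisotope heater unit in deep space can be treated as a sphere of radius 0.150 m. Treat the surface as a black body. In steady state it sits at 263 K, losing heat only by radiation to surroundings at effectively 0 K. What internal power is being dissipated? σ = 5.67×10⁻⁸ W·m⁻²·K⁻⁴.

P ≈ 76.7 W

Steady state: P = εσA T⁴.
A = 4πr² = 0.2827 m²; T⁴ = (263)⁴ = 4.784×10⁹ K⁴.
P = 1.0 × 5.67×10⁻⁸ × 0.2827 × 4.784×10⁹.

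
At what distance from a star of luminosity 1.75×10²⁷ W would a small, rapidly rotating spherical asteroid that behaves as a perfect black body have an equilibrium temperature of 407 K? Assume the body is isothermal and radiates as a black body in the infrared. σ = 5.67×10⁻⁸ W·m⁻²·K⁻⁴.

For an isothermal black-emitting sphere, (1−a)S·πr² = σ·4πr²·T⁴ ⇒ S = 4σT⁴/(1−a).
S = 4·5.67×10⁻⁸·(407)⁴/1.00 = 6223 W/m².
Flux falls as S = L/(4πd²), so d = √(L/(4πS)) = √(1.75×10²⁷/(4π·6223)).

d ≈ 1.50×10¹¹ m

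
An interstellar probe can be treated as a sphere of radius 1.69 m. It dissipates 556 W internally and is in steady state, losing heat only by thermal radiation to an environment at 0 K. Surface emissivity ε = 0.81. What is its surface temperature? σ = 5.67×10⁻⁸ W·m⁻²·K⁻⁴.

T ≈ 136 K

Steady state: internal power = radiated power, P = εσA T⁴.
Radiating area A = 4πr² = 35.89 m².
T⁴ = P/(εσA) = 556/(0.81·5.67×10⁻⁸·35.89) = 3.373×10⁸ K⁴.
T = (3.373×10⁸)^(1/4).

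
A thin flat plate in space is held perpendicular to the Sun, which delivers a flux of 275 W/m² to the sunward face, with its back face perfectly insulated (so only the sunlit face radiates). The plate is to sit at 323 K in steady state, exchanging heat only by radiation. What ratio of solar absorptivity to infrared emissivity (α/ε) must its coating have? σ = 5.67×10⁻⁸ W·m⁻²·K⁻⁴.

Balance: αS·A = εσ·1A·T⁴ ⇒ α/ε = σT⁴/S.
α/ε = 5.67×10⁻⁸·(323)⁴/275 = 5.67×10⁻⁸·1.088×10¹⁰/275.

α/ε ≈ 2.24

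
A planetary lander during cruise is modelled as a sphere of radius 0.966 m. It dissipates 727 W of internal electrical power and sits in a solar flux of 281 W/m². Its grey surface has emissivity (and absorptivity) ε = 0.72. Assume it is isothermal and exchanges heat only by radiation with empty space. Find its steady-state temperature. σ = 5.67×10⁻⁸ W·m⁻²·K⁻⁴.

T ≈ 229 K

At steady state, absorbed solar power + internal power = radiated power.
Absorbed: α·S·A_cross = 0.72·281·2.932 = 593.1 W (cross-section πr²).
Total input = 593.1 + 727 = 1320 W.
Radiated: εσ·A_surf·T⁴ with A_surf = 4πr² = 11.73 m².
T⁴ = 1320/(0.72·5.67×10⁻⁸·11.73) = 2.758×10⁹ K⁴.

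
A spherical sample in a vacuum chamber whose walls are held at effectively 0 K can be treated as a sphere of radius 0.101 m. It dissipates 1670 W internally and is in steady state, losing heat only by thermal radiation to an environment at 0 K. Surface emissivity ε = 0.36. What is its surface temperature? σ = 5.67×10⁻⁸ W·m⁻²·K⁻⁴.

Steady state: internal power = radiated power, P = εσA T⁴.
Radiating area A = 4πr² = 0.1282 m².
T⁴ = P/(εσA) = 1670/(0.36·5.67×10⁻⁸·0.1282) = 6.382×10¹¹ K⁴.
T = (6.382×10¹¹)^(1/4).

T ≈ 894 K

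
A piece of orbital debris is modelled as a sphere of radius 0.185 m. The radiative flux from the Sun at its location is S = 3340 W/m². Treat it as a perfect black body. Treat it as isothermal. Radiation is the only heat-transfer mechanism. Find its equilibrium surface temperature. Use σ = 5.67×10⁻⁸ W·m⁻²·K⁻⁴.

At equilibrium, absorbed power = emitted power.
Absorbing cross-section = πr² = 0.1075 m²; emitting surface = 4πr² = 0.4301 m² (ratio 4).
S·A_cross = εσ·A_surf·T⁴  ⇒  T⁴ = S/(4σ).
T⁴ = 1.00·3340/(4·5.67×10⁻⁸) = 1.473×10¹⁰ K⁴.
T = (1.473×10¹⁰)^(1/4).

T ≈ 348 K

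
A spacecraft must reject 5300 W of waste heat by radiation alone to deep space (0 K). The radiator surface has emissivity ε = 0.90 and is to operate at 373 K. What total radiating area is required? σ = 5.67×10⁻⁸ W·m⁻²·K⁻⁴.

A ≈ 5.37 m²

P = εσA T⁴ ⇒ A = P/(εσT⁴).
T⁴ = 1.936×10¹⁰ K⁴.
A = 5300/(0.90 × 5.67×10⁻⁸ × 1.936×10¹⁰).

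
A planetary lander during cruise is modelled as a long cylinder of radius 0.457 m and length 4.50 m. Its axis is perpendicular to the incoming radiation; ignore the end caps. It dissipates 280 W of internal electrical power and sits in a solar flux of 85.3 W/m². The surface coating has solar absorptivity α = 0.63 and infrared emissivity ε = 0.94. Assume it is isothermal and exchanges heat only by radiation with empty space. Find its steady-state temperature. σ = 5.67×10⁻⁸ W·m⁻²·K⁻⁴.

T ≈ 164 K

At steady state, absorbed solar power + internal power = radiated power.
Absorbed: α·S·A_cross = 0.63·85.3·4.113 = 221.0 W (cross-section 2rL).
Total input = 221.0 + 280 = 501.0 W.
Radiated: εσ·A_surf·T⁴ with A_surf = 2πrL = 12.92 m².
T⁴ = 501.0/(0.94·5.67×10⁻⁸·12.92) = 7.275×10⁸ K⁴.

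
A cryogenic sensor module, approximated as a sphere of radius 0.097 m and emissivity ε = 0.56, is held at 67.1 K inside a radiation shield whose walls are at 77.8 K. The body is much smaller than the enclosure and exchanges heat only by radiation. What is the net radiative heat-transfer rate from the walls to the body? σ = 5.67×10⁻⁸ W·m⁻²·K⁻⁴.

P_net ≈ 0.0614 W

For a small grey body in a large enclosure: P_net = εσA(T_body⁴ − T_wall⁴).
A = 4πr² = 0.1182 m²; T_body⁴ − T_wall⁴ = 2.027×10⁷ − 3.664×10⁷ = -1.637×10⁷ K⁴.
|P_net| = 0.56·5.67×10⁻⁸·0.1182·1.637×10⁷.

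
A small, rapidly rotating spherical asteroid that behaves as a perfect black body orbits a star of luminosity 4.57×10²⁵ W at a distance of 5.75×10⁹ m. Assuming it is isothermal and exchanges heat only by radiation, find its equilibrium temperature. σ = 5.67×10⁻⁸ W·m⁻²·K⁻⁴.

T ≈ 835 K

First find the stellar flux at distance d: S = L/(4πd²) = 4.57×10²⁵/(4π·(5.75×10⁹)²) = 1.100×10⁵ W/m².
For an isothermal sphere, absorbed (1−a)S·πr² = emitted σ·4πr²·T⁴, so T⁴ = (1−a)S/(4σ).
T⁴ = 1.00·1.100×10⁵/(4·5.67×10⁻⁸) = 4.850×10¹¹ K⁴.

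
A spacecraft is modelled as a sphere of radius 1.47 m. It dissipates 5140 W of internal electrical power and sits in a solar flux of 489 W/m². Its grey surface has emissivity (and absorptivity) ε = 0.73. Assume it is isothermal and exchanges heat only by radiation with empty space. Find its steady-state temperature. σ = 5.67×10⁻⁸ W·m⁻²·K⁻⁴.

T ≈ 286 K

At steady state, absorbed solar power + internal power = radiated power.
Absorbed: α·S·A_cross = 0.73·489·6.789 = 2423 W (cross-section πr²).
Total input = 2423 + 5140 = 7563 W.
Radiated: εσ·A_surf·T⁴ with A_surf = 4πr² = 27.15 m².
T⁴ = 7563/(0.73·5.67×10⁻⁸·27.15) = 6.729×10⁹ K⁴.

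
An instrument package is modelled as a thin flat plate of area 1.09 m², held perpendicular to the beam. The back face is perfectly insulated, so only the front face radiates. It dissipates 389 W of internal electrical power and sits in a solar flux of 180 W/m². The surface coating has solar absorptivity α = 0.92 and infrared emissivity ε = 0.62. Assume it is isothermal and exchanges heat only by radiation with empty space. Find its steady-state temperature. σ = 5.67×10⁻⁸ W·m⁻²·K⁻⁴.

At steady state, absorbed solar power + internal power = radiated power.
Absorbed: α·S·A_cross = 0.92·180·1.090 = 180.5 W (cross-section A).
Total input = 180.5 + 389 = 569.5 W.
Radiated: εσ·A_surf·T⁴ with A_surf = A = 1.090 m².
T⁴ = 569.5/(0.62·5.67×10⁻⁸·1.090) = 1.486×10¹⁰ K⁴.

T ≈ 349 K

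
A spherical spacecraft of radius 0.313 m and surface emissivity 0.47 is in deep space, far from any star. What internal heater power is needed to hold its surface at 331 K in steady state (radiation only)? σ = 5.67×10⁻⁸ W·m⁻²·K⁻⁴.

P ≈ 394 W

P = εσ·4πr²·T⁴.
4πr² = 1.231 m²; T⁴ = 1.200×10¹⁰ K⁴.
P = 0.47·5.67×10⁻⁸·1.231·1.200×10¹⁰.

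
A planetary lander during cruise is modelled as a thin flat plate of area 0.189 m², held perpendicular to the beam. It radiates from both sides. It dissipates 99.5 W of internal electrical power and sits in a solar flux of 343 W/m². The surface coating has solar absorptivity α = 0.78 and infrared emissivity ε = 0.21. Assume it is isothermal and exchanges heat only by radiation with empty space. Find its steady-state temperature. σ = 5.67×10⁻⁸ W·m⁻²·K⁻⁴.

T ≈ 427 K

At steady state, absorbed solar power + internal power = radiated power.
Absorbed: α·S·A_cross = 0.78·343·0.1890 = 50.57 W (cross-section A).
Total input = 50.57 + 99.5 = 150.1 W.
Radiated: εσ·A_surf·T⁴ with A_surf = 2A = 0.3780 m².
T⁴ = 150.1/(0.21·5.67×10⁻⁸·0.3780) = 3.334×10¹⁰ K⁴.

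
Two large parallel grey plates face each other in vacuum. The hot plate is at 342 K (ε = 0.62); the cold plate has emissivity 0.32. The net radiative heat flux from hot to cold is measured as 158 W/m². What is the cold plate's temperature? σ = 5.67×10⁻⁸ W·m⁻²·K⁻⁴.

q = σ(T₁⁴ − T₂⁴)/(1/ε₁ + 1/ε₂ − 1); denominator = 3.738.
T₂⁴ = T₁⁴ − q·(1/ε₁+1/ε₂−1)/σ = 1.368×10¹⁰ − 158·3.738/5.67×10⁻⁸
    = 3.265×10⁹ K⁴.

T₂ ≈ 239 K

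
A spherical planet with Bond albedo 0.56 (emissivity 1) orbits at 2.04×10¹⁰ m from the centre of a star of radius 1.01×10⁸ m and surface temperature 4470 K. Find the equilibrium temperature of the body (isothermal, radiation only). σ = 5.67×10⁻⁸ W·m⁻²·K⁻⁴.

T ≈ 181 K

The star's surface emits σT_*⁴; at distance d the flux is S = σT_*⁴(R_*/d)².
S = 5.67×10⁻⁸·(4470)⁴·(1.01×10⁸/2.04×10¹⁰)² = 554.9 W/m².
For an isothermal sphere T⁴ = (1−a)S/(4σ) = 1.076×10⁹ K⁴.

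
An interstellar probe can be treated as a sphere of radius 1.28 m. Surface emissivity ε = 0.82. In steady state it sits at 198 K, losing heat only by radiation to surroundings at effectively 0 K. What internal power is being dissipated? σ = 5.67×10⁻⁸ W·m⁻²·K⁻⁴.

P ≈ 1470 W

Steady state: P = εσA T⁴.
A = 4πr² = 20.59 m²; T⁴ = (198)⁴ = 1.537×10⁹ K⁴.
P = 0.82 × 5.67×10⁻⁸ × 20.59 × 1.537×10⁹.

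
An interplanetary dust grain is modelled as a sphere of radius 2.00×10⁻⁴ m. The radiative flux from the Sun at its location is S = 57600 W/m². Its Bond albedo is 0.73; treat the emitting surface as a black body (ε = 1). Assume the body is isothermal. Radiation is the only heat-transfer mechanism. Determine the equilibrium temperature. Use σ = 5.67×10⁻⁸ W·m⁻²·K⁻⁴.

T ≈ 512 K

At equilibrium, absorbed power = emitted power.
Absorbing cross-section = πr² = 1.257×10⁻⁷ m²; emitting surface = 4πr² = 5.027×10⁻⁷ m² (ratio 4).
(1−a)S·A_cross = εσ·A_surf·T⁴  ⇒  T⁴ = (1−a)S/(4σ).
T⁴ = 0.270·57600/(4·5.67×10⁻⁸) = 6.857×10¹⁰ K⁴.
T = (6.857×10¹⁰)^(1/4).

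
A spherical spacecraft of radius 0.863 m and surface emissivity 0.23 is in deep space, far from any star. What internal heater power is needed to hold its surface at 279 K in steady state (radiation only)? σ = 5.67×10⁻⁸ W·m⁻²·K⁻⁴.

P = εσ·4πr²·T⁴.
4πr² = 9.359 m²; T⁴ = 6.059×10⁹ K⁴.
P = 0.23·5.67×10⁻⁸·9.359·6.059×10⁹.

P ≈ 740 W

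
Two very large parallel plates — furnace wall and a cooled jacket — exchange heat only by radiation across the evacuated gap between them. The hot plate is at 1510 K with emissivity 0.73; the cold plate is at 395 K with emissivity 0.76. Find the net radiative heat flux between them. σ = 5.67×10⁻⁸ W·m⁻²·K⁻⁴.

For two infinite grey parallel plates, q = σ(T₁⁴ − T₂⁴)/(1/ε₁ + 1/ε₂ − 1).
T₁⁴ − T₂⁴ = 5.199×10¹² − 2.434×10¹⁰ = 5.175×10¹² K⁴.
1/ε₁ + 1/ε₂ − 1 = 1.370 + 1.316 − 1 = 1.686.
q = 5.67×10⁻⁸ × 5.175×10¹² / 1.686.

q ≈ 1.74×10⁵ W/m²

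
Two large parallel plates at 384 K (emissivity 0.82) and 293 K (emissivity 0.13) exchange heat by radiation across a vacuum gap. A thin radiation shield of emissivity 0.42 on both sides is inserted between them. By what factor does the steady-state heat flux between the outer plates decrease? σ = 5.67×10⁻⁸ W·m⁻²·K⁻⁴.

Without shield: q₀ = σΔ(T⁴)/(1/ε₁+1/ε₂−1) with denominator 7.912.
With shield the two gaps are in series; the resistances add: (1/ε₁+1/ε_s−1)+(1/ε_s+1/ε₂−1) = 2.600+9.073 = 11.67.
Heat-flux ratio q₀/q = 11.67/7.912.

factor ≈ 1.48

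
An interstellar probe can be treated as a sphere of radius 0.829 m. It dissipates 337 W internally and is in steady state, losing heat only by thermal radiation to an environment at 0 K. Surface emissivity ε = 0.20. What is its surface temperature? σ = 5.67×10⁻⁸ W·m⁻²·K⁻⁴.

T ≈ 242 K

Steady state: internal power = radiated power, P = εσA T⁴.
Radiating area A = 4πr² = 8.636 m².
T⁴ = P/(εσA) = 337/(0.20·5.67×10⁻⁸·8.636) = 3.441×10⁹ K⁴.
T = (3.441×10⁹)^(1/4).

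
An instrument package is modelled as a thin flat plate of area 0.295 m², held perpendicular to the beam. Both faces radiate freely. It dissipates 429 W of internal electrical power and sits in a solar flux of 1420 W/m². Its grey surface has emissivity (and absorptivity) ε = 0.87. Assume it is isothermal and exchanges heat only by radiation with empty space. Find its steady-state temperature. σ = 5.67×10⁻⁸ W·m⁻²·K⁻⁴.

T ≈ 406 K

At steady state, absorbed solar power + internal power = radiated power.
Absorbed: α·S·A_cross = 0.87·1420·0.2950 = 364.4 W (cross-section A).
Total input = 364.4 + 429 = 793.4 W.
Radiated: εσ·A_surf·T⁴ with A_surf = 2A = 0.5900 m².
T⁴ = 793.4/(0.87·5.67×10⁻⁸·0.5900) = 2.726×10¹⁰ K⁴.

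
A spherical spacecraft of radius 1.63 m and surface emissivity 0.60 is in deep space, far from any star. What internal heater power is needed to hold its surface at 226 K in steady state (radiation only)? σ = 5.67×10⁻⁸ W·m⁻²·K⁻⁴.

P ≈ 2960 W

P = εσ·4πr²·T⁴.
4πr² = 33.39 m²; T⁴ = 2.609×10⁹ K⁴.
P = 0.60·5.67×10⁻⁸·33.39·2.609×10⁹.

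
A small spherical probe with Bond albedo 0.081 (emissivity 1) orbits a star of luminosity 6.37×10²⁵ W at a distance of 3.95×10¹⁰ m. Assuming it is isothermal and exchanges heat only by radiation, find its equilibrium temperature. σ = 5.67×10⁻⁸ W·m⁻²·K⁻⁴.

First find the stellar flux at distance d: S = L/(4πd²) = 6.37×10²⁵/(4π·(3.95×10¹⁰)²) = 3249 W/m².
For an isothermal sphere, absorbed (1−a)S·πr² = emitted σ·4πr²·T⁴, so T⁴ = (1−a)S/(4σ).
T⁴ = 0.919·3249/(4·5.67×10⁻⁸) = 1.316×10¹⁰ K⁴.

T ≈ 339 K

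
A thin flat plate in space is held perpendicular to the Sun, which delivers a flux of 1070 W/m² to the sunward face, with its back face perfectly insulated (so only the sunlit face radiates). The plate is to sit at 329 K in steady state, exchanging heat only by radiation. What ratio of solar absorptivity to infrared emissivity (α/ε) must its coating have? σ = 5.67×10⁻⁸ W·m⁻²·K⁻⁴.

α/ε ≈ 0.621

Balance: αS·A = εσ·1A·T⁴ ⇒ α/ε = σT⁴/S.
α/ε = 5.67×10⁻⁸·(329)⁴/1070 = 5.67×10⁻⁸·1.172×10¹⁰/1070.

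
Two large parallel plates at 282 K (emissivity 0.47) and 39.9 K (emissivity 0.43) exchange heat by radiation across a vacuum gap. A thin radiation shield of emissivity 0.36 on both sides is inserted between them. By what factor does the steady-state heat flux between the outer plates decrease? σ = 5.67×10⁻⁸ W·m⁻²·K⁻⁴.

Without shield: q₀ = σΔ(T⁴)/(1/ε₁+1/ε₂−1) with denominator 3.453.
With shield the two gaps are in series; the resistances add: (1/ε₁+1/ε_s−1)+(1/ε_s+1/ε₂−1) = 3.905+4.103 = 8.009.
Heat-flux ratio q₀/q = 8.009/3.453.

factor ≈ 2.32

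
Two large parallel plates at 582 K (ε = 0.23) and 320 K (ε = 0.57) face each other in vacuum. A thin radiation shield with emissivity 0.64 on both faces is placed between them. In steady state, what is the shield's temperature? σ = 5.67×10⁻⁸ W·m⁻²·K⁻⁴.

In steady state the net flux on the hot side equals that on the cold side.
σ(T₁⁴−T_s⁴)/D₁ = σ(T_s⁴−T₂⁴)/D₂, with D₁ = 1/ε₁+1/ε_s−1 = 4.910, D₂ = 1/ε_s+1/ε₂−1 = 2.317.
Solve for T_s⁴: T_s⁴ = (D₂·T₁⁴ + D₁·T₂⁴)/(D₁+D₂) = 4.391×10¹⁰ K⁴.

T_s ≈ 458 K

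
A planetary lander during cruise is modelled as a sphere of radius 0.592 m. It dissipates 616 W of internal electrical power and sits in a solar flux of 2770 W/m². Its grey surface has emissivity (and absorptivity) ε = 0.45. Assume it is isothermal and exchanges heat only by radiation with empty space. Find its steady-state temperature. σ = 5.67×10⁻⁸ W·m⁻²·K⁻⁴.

T ≈ 365 K

At steady state, absorbed solar power + internal power = radiated power.
Absorbed: α·S·A_cross = 0.45·2770·1.101 = 1372 W (cross-section πr²).
Total input = 1372 + 616 = 1988 W.
Radiated: εσ·A_surf·T⁴ with A_surf = 4πr² = 4.404 m².
T⁴ = 1988/(0.45·5.67×10⁻⁸·4.404) = 1.770×10¹⁰ K⁴.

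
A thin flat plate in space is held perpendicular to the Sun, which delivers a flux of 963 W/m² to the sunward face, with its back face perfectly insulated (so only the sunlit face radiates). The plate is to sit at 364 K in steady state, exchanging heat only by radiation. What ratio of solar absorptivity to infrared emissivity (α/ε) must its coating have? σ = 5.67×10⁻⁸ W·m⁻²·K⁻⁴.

α/ε ≈ 1.03

Balance: αS·A = εσ·1A·T⁴ ⇒ α/ε = σT⁴/S.
α/ε = 5.67×10⁻⁸·(364)⁴/963 = 5.67×10⁻⁸·1.756×10¹⁰/963.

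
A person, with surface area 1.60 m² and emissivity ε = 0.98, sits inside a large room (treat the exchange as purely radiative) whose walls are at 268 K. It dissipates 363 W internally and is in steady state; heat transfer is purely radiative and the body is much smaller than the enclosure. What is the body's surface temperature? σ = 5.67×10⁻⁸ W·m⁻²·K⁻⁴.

T ≈ 310 K

For a small grey body in a large enclosure, net radiated power = εσA(T⁴ − T_w⁴).
Steady state: P = εσA(T⁴ − T_w⁴) with A = 1.60 m².
T⁴ = P/(εσA) + T_w⁴ = 363/(0.98·5.67×10⁻⁸·1.600) + (268)⁴
    = 4.083×10⁹ + 5.159×10⁹ = 9.242×10⁹ K⁴.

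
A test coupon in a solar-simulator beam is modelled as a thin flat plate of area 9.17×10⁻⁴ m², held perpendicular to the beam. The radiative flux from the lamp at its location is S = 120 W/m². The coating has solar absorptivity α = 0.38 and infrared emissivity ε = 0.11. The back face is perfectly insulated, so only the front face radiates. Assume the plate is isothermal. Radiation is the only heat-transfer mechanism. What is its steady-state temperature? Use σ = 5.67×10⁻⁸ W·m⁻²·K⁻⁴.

At equilibrium, absorbed power = emitted power.
Absorbing cross-section = A = 9.170×10⁻⁴ m²; emitting surface = A = 9.170×10⁻⁴ m² (ratio 1).
αS·A_cross = εσ·A_surf·T⁴  ⇒  T⁴ = αS/(ε·1σ).
T⁴ = 0.380·120/(0.11·1·5.67×10⁻⁸) = 7.311×10⁹ K⁴.
T = (7.311×10⁹)^(1/4).

T ≈ 292 K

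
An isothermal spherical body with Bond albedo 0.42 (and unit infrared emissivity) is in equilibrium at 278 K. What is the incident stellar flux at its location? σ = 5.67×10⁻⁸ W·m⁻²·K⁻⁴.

S ≈ 2340 W/m²

(1−a)S·πr² = σ·4πr²·T⁴ ⇒ S = 4σT⁴/(1−a).
S = 4·5.67×10⁻⁸·5.973×10⁹/0.580.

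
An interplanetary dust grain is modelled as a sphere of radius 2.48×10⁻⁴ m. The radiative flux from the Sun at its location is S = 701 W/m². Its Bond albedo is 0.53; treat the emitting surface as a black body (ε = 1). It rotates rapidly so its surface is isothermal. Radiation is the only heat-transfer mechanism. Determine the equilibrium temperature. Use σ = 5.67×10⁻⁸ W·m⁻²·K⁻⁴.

At equilibrium, absorbed power = emitted power.
Absorbing cross-section = πr² = 1.932×10⁻⁷ m²; emitting surface = 4πr² = 7.729×10⁻⁷ m² (ratio 4).
(1−a)S·A_cross = εσ·A_surf·T⁴  ⇒  T⁴ = (1−a)S/(4σ).
T⁴ = 0.470·701/(4·5.67×10⁻⁸) = 1.453×10⁹ K⁴.
T = (1.453×10⁹)^(1/4).

T ≈ 195 K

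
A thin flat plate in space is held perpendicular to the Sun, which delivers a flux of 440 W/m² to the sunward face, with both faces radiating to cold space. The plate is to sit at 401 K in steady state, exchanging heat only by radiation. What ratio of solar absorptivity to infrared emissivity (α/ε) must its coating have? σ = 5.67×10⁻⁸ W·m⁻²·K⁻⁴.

Balance: αS·A = εσ·2A·T⁴ ⇒ α/ε = 2σT⁴/S.
α/ε = 2·5.67×10⁻⁸·(401)⁴/440 = 2·5.67×10⁻⁸·2.586×10¹⁰/440.

α/ε ≈ 6.66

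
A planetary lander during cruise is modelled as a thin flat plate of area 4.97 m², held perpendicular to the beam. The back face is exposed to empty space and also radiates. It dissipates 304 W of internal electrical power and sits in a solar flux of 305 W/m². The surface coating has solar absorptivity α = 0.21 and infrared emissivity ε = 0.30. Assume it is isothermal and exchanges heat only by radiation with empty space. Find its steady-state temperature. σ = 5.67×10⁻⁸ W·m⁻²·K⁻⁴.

T ≈ 246 K

At steady state, absorbed solar power + internal power = radiated power.
Absorbed: α·S·A_cross = 0.21·305·4.970 = 318.3 W (cross-section A).
Total input = 318.3 + 304 = 622.3 W.
Radiated: εσ·A_surf·T⁴ with A_surf = 2A = 9.940 m².
T⁴ = 622.3/(0.30·5.67×10⁻⁸·9.940) = 3.681×10⁹ K⁴.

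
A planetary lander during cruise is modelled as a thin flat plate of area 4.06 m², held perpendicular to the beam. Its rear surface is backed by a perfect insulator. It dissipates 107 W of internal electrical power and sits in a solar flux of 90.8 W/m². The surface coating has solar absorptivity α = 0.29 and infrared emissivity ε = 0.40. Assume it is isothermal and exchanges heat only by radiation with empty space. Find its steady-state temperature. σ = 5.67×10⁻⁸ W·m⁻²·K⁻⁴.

T ≈ 220 K

At steady state, absorbed solar power + internal power = radiated power.
Absorbed: α·S·A_cross = 0.29·90.8·4.060 = 106.9 W (cross-section A).
Total input = 106.9 + 107 = 213.9 W.
Radiated: εσ·A_surf·T⁴ with A_surf = A = 4.060 m².
T⁴ = 213.9/(0.40·5.67×10⁻⁸·4.060) = 2.323×10⁹ K⁴.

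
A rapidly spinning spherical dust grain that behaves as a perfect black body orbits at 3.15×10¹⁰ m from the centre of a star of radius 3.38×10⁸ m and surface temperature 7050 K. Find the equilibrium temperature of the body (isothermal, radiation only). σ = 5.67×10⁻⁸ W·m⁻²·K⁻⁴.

T ≈ 516 K

The star's surface emits σT_*⁴; at distance d the flux is S = σT_*⁴(R_*/d)².
S = 5.67×10⁻⁸·(7050)⁴·(3.38×10⁸/3.15×10¹⁰)² = 16130 W/m².
For an isothermal sphere T⁴ = (1−a)S/(4σ) = 7.111×10¹⁰ K⁴.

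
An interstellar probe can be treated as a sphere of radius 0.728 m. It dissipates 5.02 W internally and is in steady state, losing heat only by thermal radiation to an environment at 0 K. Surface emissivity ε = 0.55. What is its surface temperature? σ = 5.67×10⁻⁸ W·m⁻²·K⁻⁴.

T ≈ 70.1 K

Steady state: internal power = radiated power, P = εσA T⁴.
Radiating area A = 4πr² = 6.660 m².
T⁴ = P/(εσA) = 5.02/(0.55·5.67×10⁻⁸·6.660) = 2.417×10⁷ K⁴.
T = (2.417×10⁷)^(1/4).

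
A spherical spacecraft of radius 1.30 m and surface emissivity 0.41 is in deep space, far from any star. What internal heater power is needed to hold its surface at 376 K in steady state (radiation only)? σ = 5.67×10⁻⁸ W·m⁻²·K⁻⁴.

P ≈ 9870 W

P = εσ·4πr²·T⁴.
4πr² = 21.24 m²; T⁴ = 1.999×10¹⁰ K⁴.
P = 0.41·5.67×10⁻⁸·21.24·1.999×10¹⁰.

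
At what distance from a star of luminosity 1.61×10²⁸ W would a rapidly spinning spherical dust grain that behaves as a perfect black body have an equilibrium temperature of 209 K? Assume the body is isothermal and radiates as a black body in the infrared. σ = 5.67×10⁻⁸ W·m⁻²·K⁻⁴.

For an isothermal black-emitting sphere, (1−a)S·πr² = σ·4πr²·T⁴ ⇒ S = 4σT⁴/(1−a).
S = 4·5.67×10⁻⁸·(209)⁴/1.00 = 432.7 W/m².
Flux falls as S = L/(4πd²), so d = √(L/(4πS)) = √(1.61×10²⁸/(4π·432.7)).

d ≈ 1.72×10¹² m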